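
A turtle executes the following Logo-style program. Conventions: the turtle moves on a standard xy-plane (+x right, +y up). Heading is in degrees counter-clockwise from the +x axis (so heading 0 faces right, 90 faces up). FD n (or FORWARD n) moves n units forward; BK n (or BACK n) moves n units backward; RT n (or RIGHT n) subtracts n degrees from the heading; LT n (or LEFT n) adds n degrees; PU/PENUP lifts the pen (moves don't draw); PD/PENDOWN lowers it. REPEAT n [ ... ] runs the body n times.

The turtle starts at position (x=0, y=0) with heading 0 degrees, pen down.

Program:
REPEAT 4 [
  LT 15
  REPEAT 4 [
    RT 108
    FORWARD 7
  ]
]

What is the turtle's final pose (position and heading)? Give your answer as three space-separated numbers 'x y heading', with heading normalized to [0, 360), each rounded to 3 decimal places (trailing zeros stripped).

Executing turtle program step by step:
Start: pos=(0,0), heading=0, pen down
REPEAT 4 [
  -- iteration 1/4 --
  LT 15: heading 0 -> 15
  REPEAT 4 [
    -- iteration 1/4 --
    RT 108: heading 15 -> 267
    FD 7: (0,0) -> (-0.366,-6.99) [heading=267, draw]
    -- iteration 2/4 --
    RT 108: heading 267 -> 159
    FD 7: (-0.366,-6.99) -> (-6.901,-4.482) [heading=159, draw]
    -- iteration 3/4 --
    RT 108: heading 159 -> 51
    FD 7: (-6.901,-4.482) -> (-2.496,0.958) [heading=51, draw]
    -- iteration 4/4 --
    RT 108: heading 51 -> 303
    FD 7: (-2.496,0.958) -> (1.316,-4.913) [heading=303, draw]
  ]
  -- iteration 2/4 --
  LT 15: heading 303 -> 318
  REPEAT 4 [
    -- iteration 1/4 --
    RT 108: heading 318 -> 210
    FD 7: (1.316,-4.913) -> (-4.746,-8.413) [heading=210, draw]
    -- iteration 2/4 --
    RT 108: heading 210 -> 102
    FD 7: (-4.746,-8.413) -> (-6.201,-1.565) [heading=102, draw]
    -- iteration 3/4 --
    RT 108: heading 102 -> 354
    FD 7: (-6.201,-1.565) -> (0.76,-2.297) [heading=354, draw]
    -- iteration 4/4 --
    RT 108: heading 354 -> 246
    FD 7: (0.76,-2.297) -> (-2.087,-8.692) [heading=246, draw]
  ]
  -- iteration 3/4 --
  LT 15: heading 246 -> 261
  REPEAT 4 [
    -- iteration 1/4 --
    RT 108: heading 261 -> 153
    FD 7: (-2.087,-8.692) -> (-8.324,-5.514) [heading=153, draw]
    -- iteration 2/4 --
    RT 108: heading 153 -> 45
    FD 7: (-8.324,-5.514) -> (-3.374,-0.564) [heading=45, draw]
    -- iteration 3/4 --
    RT 108: heading 45 -> 297
    FD 7: (-3.374,-0.564) -> (-0.196,-6.801) [heading=297, draw]
    -- iteration 4/4 --
    RT 108: heading 297 -> 189
    FD 7: (-0.196,-6.801) -> (-7.11,-7.896) [heading=189, draw]
  ]
  -- iteration 4/4 --
  LT 15: heading 189 -> 204
  REPEAT 4 [
    -- iteration 1/4 --
    RT 108: heading 204 -> 96
    FD 7: (-7.11,-7.896) -> (-7.842,-0.935) [heading=96, draw]
    -- iteration 2/4 --
    RT 108: heading 96 -> 348
    FD 7: (-7.842,-0.935) -> (-0.995,-2.39) [heading=348, draw]
    -- iteration 3/4 --
    RT 108: heading 348 -> 240
    FD 7: (-0.995,-2.39) -> (-4.495,-8.452) [heading=240, draw]
    -- iteration 4/4 --
    RT 108: heading 240 -> 132
    FD 7: (-4.495,-8.452) -> (-9.179,-3.25) [heading=132, draw]
  ]
]
Final: pos=(-9.179,-3.25), heading=132, 16 segment(s) drawn

Answer: -9.179 -3.25 132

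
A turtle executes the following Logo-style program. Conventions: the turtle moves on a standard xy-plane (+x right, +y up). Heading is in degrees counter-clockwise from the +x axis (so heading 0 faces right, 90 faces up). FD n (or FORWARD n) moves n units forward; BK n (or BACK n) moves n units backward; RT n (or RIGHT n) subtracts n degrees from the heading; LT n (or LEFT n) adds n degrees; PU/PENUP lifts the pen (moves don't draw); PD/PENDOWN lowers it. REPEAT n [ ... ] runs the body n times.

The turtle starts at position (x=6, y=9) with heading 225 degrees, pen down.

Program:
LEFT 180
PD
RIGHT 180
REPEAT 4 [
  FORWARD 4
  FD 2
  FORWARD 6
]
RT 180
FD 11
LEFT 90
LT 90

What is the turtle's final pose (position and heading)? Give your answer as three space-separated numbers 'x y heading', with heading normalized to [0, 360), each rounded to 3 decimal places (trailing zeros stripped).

Answer: -20.163 -17.163 225

Derivation:
Executing turtle program step by step:
Start: pos=(6,9), heading=225, pen down
LT 180: heading 225 -> 45
PD: pen down
RT 180: heading 45 -> 225
REPEAT 4 [
  -- iteration 1/4 --
  FD 4: (6,9) -> (3.172,6.172) [heading=225, draw]
  FD 2: (3.172,6.172) -> (1.757,4.757) [heading=225, draw]
  FD 6: (1.757,4.757) -> (-2.485,0.515) [heading=225, draw]
  -- iteration 2/4 --
  FD 4: (-2.485,0.515) -> (-5.314,-2.314) [heading=225, draw]
  FD 2: (-5.314,-2.314) -> (-6.728,-3.728) [heading=225, draw]
  FD 6: (-6.728,-3.728) -> (-10.971,-7.971) [heading=225, draw]
  -- iteration 3/4 --
  FD 4: (-10.971,-7.971) -> (-13.799,-10.799) [heading=225, draw]
  FD 2: (-13.799,-10.799) -> (-15.213,-12.213) [heading=225, draw]
  FD 6: (-15.213,-12.213) -> (-19.456,-16.456) [heading=225, draw]
  -- iteration 4/4 --
  FD 4: (-19.456,-16.456) -> (-22.284,-19.284) [heading=225, draw]
  FD 2: (-22.284,-19.284) -> (-23.698,-20.698) [heading=225, draw]
  FD 6: (-23.698,-20.698) -> (-27.941,-24.941) [heading=225, draw]
]
RT 180: heading 225 -> 45
FD 11: (-27.941,-24.941) -> (-20.163,-17.163) [heading=45, draw]
LT 90: heading 45 -> 135
LT 90: heading 135 -> 225
Final: pos=(-20.163,-17.163), heading=225, 13 segment(s) drawn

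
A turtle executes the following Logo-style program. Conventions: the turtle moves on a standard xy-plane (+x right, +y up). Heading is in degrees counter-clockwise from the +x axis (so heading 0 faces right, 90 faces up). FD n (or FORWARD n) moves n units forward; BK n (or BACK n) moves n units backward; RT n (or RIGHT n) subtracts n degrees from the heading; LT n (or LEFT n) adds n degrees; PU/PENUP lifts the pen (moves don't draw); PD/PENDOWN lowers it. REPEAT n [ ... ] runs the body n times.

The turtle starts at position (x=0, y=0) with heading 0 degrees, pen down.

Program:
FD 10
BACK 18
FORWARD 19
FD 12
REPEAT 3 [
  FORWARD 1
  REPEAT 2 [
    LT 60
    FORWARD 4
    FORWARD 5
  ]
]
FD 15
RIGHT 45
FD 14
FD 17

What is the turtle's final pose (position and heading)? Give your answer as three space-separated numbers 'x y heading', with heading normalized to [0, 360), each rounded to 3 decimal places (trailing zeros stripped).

Executing turtle program step by step:
Start: pos=(0,0), heading=0, pen down
FD 10: (0,0) -> (10,0) [heading=0, draw]
BK 18: (10,0) -> (-8,0) [heading=0, draw]
FD 19: (-8,0) -> (11,0) [heading=0, draw]
FD 12: (11,0) -> (23,0) [heading=0, draw]
REPEAT 3 [
  -- iteration 1/3 --
  FD 1: (23,0) -> (24,0) [heading=0, draw]
  REPEAT 2 [
    -- iteration 1/2 --
    LT 60: heading 0 -> 60
    FD 4: (24,0) -> (26,3.464) [heading=60, draw]
    FD 5: (26,3.464) -> (28.5,7.794) [heading=60, draw]
    -- iteration 2/2 --
    LT 60: heading 60 -> 120
    FD 4: (28.5,7.794) -> (26.5,11.258) [heading=120, draw]
    FD 5: (26.5,11.258) -> (24,15.588) [heading=120, draw]
  ]
  -- iteration 2/3 --
  FD 1: (24,15.588) -> (23.5,16.454) [heading=120, draw]
  REPEAT 2 [
    -- iteration 1/2 --
    LT 60: heading 120 -> 180
    FD 4: (23.5,16.454) -> (19.5,16.454) [heading=180, draw]
    FD 5: (19.5,16.454) -> (14.5,16.454) [heading=180, draw]
    -- iteration 2/2 --
    LT 60: heading 180 -> 240
    FD 4: (14.5,16.454) -> (12.5,12.99) [heading=240, draw]
    FD 5: (12.5,12.99) -> (10,8.66) [heading=240, draw]
  ]
  -- iteration 3/3 --
  FD 1: (10,8.66) -> (9.5,7.794) [heading=240, draw]
  REPEAT 2 [
    -- iteration 1/2 --
    LT 60: heading 240 -> 300
    FD 4: (9.5,7.794) -> (11.5,4.33) [heading=300, draw]
    FD 5: (11.5,4.33) -> (14,0) [heading=300, draw]
    -- iteration 2/2 --
    LT 60: heading 300 -> 0
    FD 4: (14,0) -> (18,0) [heading=0, draw]
    FD 5: (18,0) -> (23,0) [heading=0, draw]
  ]
]
FD 15: (23,0) -> (38,0) [heading=0, draw]
RT 45: heading 0 -> 315
FD 14: (38,0) -> (47.899,-9.899) [heading=315, draw]
FD 17: (47.899,-9.899) -> (59.92,-21.92) [heading=315, draw]
Final: pos=(59.92,-21.92), heading=315, 22 segment(s) drawn

Answer: 59.92 -21.92 315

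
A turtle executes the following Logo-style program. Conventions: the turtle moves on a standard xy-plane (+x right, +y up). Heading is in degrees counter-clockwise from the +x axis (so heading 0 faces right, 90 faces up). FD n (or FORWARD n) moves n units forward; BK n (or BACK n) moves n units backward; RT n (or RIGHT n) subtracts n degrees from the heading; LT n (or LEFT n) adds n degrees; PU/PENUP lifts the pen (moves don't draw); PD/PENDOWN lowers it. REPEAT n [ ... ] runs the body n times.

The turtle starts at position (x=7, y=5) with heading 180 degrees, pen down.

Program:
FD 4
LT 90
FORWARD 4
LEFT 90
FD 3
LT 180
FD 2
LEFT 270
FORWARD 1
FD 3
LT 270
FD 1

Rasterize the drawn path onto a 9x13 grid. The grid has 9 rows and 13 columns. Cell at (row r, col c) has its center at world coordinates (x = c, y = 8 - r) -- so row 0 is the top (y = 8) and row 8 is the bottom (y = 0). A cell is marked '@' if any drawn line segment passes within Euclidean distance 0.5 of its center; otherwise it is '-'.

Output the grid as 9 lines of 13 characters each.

Segment 0: (7,5) -> (3,5)
Segment 1: (3,5) -> (3,1)
Segment 2: (3,1) -> (6,1)
Segment 3: (6,1) -> (4,1)
Segment 4: (4,1) -> (4,2)
Segment 5: (4,2) -> (4,5)
Segment 6: (4,5) -> (5,5)

Answer: -------------
-------------
-------------
---@@@@@-----
---@@--------
---@@--------
---@@--------
---@@@@------
-------------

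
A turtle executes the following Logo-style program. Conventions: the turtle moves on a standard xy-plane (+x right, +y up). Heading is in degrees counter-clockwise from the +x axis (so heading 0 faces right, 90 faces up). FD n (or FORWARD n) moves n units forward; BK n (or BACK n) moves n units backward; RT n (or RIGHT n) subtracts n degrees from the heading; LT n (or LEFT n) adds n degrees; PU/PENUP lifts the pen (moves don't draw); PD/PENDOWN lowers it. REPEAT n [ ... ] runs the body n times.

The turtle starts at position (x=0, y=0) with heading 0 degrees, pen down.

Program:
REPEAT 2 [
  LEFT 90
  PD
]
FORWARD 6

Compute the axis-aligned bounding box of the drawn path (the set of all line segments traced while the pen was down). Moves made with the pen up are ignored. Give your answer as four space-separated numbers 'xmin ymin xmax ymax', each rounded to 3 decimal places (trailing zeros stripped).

Answer: -6 0 0 0

Derivation:
Executing turtle program step by step:
Start: pos=(0,0), heading=0, pen down
REPEAT 2 [
  -- iteration 1/2 --
  LT 90: heading 0 -> 90
  PD: pen down
  -- iteration 2/2 --
  LT 90: heading 90 -> 180
  PD: pen down
]
FD 6: (0,0) -> (-6,0) [heading=180, draw]
Final: pos=(-6,0), heading=180, 1 segment(s) drawn

Segment endpoints: x in {-6, 0}, y in {0, 0}
xmin=-6, ymin=0, xmax=0, ymax=0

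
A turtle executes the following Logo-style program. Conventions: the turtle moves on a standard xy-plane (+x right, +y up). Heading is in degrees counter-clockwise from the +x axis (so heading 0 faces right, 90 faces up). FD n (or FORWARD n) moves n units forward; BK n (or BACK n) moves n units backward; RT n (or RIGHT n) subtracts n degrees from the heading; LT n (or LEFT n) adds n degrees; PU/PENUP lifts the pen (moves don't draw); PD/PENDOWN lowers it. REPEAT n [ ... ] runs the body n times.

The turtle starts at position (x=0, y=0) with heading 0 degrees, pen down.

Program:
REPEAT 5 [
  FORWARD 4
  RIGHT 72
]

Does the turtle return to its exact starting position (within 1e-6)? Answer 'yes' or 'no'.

Answer: yes

Derivation:
Executing turtle program step by step:
Start: pos=(0,0), heading=0, pen down
REPEAT 5 [
  -- iteration 1/5 --
  FD 4: (0,0) -> (4,0) [heading=0, draw]
  RT 72: heading 0 -> 288
  -- iteration 2/5 --
  FD 4: (4,0) -> (5.236,-3.804) [heading=288, draw]
  RT 72: heading 288 -> 216
  -- iteration 3/5 --
  FD 4: (5.236,-3.804) -> (2,-6.155) [heading=216, draw]
  RT 72: heading 216 -> 144
  -- iteration 4/5 --
  FD 4: (2,-6.155) -> (-1.236,-3.804) [heading=144, draw]
  RT 72: heading 144 -> 72
  -- iteration 5/5 --
  FD 4: (-1.236,-3.804) -> (0,0) [heading=72, draw]
  RT 72: heading 72 -> 0
]
Final: pos=(0,0), heading=0, 5 segment(s) drawn

Start position: (0, 0)
Final position: (0, 0)
Distance = 0; < 1e-6 -> CLOSED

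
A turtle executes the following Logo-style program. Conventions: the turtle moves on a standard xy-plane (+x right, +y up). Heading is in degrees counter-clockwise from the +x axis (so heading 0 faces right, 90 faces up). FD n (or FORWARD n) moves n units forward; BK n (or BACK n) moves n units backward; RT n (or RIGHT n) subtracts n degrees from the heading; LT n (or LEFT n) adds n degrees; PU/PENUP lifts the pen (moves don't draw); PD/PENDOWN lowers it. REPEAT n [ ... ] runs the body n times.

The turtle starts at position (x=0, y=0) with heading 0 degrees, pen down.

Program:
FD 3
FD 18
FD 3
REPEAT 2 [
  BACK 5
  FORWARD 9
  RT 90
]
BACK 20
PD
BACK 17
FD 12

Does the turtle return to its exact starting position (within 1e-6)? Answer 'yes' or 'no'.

Answer: no

Derivation:
Executing turtle program step by step:
Start: pos=(0,0), heading=0, pen down
FD 3: (0,0) -> (3,0) [heading=0, draw]
FD 18: (3,0) -> (21,0) [heading=0, draw]
FD 3: (21,0) -> (24,0) [heading=0, draw]
REPEAT 2 [
  -- iteration 1/2 --
  BK 5: (24,0) -> (19,0) [heading=0, draw]
  FD 9: (19,0) -> (28,0) [heading=0, draw]
  RT 90: heading 0 -> 270
  -- iteration 2/2 --
  BK 5: (28,0) -> (28,5) [heading=270, draw]
  FD 9: (28,5) -> (28,-4) [heading=270, draw]
  RT 90: heading 270 -> 180
]
BK 20: (28,-4) -> (48,-4) [heading=180, draw]
PD: pen down
BK 17: (48,-4) -> (65,-4) [heading=180, draw]
FD 12: (65,-4) -> (53,-4) [heading=180, draw]
Final: pos=(53,-4), heading=180, 10 segment(s) drawn

Start position: (0, 0)
Final position: (53, -4)
Distance = 53.151; >= 1e-6 -> NOT closed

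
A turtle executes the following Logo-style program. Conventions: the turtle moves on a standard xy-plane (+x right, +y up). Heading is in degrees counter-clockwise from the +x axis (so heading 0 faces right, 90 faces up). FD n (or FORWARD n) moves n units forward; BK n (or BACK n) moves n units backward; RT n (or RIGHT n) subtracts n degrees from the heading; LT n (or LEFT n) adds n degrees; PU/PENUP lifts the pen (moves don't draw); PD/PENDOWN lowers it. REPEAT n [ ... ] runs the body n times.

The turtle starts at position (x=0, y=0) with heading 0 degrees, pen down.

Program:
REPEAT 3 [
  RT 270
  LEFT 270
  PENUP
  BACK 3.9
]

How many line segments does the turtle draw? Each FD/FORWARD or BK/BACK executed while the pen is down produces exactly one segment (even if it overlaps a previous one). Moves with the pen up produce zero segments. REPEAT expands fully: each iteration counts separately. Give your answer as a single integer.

Executing turtle program step by step:
Start: pos=(0,0), heading=0, pen down
REPEAT 3 [
  -- iteration 1/3 --
  RT 270: heading 0 -> 90
  LT 270: heading 90 -> 0
  PU: pen up
  BK 3.9: (0,0) -> (-3.9,0) [heading=0, move]
  -- iteration 2/3 --
  RT 270: heading 0 -> 90
  LT 270: heading 90 -> 0
  PU: pen up
  BK 3.9: (-3.9,0) -> (-7.8,0) [heading=0, move]
  -- iteration 3/3 --
  RT 270: heading 0 -> 90
  LT 270: heading 90 -> 0
  PU: pen up
  BK 3.9: (-7.8,0) -> (-11.7,0) [heading=0, move]
]
Final: pos=(-11.7,0), heading=0, 0 segment(s) drawn
Segments drawn: 0

Answer: 0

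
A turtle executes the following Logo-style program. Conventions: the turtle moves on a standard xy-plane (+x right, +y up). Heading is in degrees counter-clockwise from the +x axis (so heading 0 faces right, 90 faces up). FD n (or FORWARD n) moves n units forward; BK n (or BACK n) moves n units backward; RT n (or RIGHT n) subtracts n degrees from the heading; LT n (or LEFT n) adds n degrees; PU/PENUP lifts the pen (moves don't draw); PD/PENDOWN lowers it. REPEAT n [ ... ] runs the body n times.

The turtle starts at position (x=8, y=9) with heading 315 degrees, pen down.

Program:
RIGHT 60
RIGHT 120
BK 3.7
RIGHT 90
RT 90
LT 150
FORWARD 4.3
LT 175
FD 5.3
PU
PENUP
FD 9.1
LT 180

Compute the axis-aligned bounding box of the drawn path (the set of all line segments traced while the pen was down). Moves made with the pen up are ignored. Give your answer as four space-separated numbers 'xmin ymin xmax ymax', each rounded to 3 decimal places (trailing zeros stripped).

Answer: 8 5.318 10.616 10.537

Derivation:
Executing turtle program step by step:
Start: pos=(8,9), heading=315, pen down
RT 60: heading 315 -> 255
RT 120: heading 255 -> 135
BK 3.7: (8,9) -> (10.616,6.384) [heading=135, draw]
RT 90: heading 135 -> 45
RT 90: heading 45 -> 315
LT 150: heading 315 -> 105
FD 4.3: (10.616,6.384) -> (9.503,10.537) [heading=105, draw]
LT 175: heading 105 -> 280
FD 5.3: (9.503,10.537) -> (10.424,5.318) [heading=280, draw]
PU: pen up
PU: pen up
FD 9.1: (10.424,5.318) -> (12.004,-3.644) [heading=280, move]
LT 180: heading 280 -> 100
Final: pos=(12.004,-3.644), heading=100, 3 segment(s) drawn

Segment endpoints: x in {8, 9.503, 10.424, 10.616}, y in {5.318, 6.384, 9, 10.537}
xmin=8, ymin=5.318, xmax=10.616, ymax=10.537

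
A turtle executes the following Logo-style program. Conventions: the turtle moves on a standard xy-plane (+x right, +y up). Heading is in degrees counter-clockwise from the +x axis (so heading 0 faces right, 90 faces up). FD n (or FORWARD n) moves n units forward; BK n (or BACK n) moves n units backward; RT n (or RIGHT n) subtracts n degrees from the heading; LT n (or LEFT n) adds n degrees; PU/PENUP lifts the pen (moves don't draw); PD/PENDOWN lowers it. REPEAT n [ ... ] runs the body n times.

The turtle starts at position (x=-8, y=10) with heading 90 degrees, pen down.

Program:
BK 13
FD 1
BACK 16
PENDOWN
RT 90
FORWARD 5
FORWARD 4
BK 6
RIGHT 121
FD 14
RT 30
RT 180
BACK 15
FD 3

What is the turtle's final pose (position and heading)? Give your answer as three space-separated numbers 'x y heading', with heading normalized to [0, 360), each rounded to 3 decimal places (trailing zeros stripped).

Answer: -22.706 -35.818 29

Derivation:
Executing turtle program step by step:
Start: pos=(-8,10), heading=90, pen down
BK 13: (-8,10) -> (-8,-3) [heading=90, draw]
FD 1: (-8,-3) -> (-8,-2) [heading=90, draw]
BK 16: (-8,-2) -> (-8,-18) [heading=90, draw]
PD: pen down
RT 90: heading 90 -> 0
FD 5: (-8,-18) -> (-3,-18) [heading=0, draw]
FD 4: (-3,-18) -> (1,-18) [heading=0, draw]
BK 6: (1,-18) -> (-5,-18) [heading=0, draw]
RT 121: heading 0 -> 239
FD 14: (-5,-18) -> (-12.211,-30) [heading=239, draw]
RT 30: heading 239 -> 209
RT 180: heading 209 -> 29
BK 15: (-12.211,-30) -> (-25.33,-37.272) [heading=29, draw]
FD 3: (-25.33,-37.272) -> (-22.706,-35.818) [heading=29, draw]
Final: pos=(-22.706,-35.818), heading=29, 9 segment(s) drawn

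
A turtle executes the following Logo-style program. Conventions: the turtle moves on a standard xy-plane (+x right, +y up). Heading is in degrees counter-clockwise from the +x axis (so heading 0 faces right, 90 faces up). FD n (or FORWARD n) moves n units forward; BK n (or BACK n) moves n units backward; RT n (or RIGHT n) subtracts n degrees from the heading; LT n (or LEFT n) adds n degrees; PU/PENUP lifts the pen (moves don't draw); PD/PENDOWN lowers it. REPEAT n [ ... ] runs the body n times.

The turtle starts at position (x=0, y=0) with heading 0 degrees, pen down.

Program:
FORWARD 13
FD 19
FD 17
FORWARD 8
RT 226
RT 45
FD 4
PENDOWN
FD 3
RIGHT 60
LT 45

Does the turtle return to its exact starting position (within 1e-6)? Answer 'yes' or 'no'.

Executing turtle program step by step:
Start: pos=(0,0), heading=0, pen down
FD 13: (0,0) -> (13,0) [heading=0, draw]
FD 19: (13,0) -> (32,0) [heading=0, draw]
FD 17: (32,0) -> (49,0) [heading=0, draw]
FD 8: (49,0) -> (57,0) [heading=0, draw]
RT 226: heading 0 -> 134
RT 45: heading 134 -> 89
FD 4: (57,0) -> (57.07,3.999) [heading=89, draw]
PD: pen down
FD 3: (57.07,3.999) -> (57.122,6.999) [heading=89, draw]
RT 60: heading 89 -> 29
LT 45: heading 29 -> 74
Final: pos=(57.122,6.999), heading=74, 6 segment(s) drawn

Start position: (0, 0)
Final position: (57.122, 6.999)
Distance = 57.549; >= 1e-6 -> NOT closed

Answer: no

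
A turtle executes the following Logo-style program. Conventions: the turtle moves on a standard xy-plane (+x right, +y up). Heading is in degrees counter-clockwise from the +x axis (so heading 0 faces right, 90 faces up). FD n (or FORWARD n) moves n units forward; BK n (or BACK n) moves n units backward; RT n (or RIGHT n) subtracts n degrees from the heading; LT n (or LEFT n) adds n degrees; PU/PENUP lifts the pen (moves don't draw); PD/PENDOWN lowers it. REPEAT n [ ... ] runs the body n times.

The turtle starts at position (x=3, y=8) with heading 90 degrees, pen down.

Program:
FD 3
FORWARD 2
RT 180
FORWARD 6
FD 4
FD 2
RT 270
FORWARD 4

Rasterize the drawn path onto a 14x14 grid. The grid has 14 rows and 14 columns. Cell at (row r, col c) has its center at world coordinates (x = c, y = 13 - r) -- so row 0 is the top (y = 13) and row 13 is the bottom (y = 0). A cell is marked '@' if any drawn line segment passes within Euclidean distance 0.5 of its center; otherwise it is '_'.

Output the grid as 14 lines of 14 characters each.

Segment 0: (3,8) -> (3,11)
Segment 1: (3,11) -> (3,13)
Segment 2: (3,13) -> (3,7)
Segment 3: (3,7) -> (3,3)
Segment 4: (3,3) -> (3,1)
Segment 5: (3,1) -> (7,1)

Answer: ___@__________
___@__________
___@__________
___@__________
___@__________
___@__________
___@__________
___@__________
___@__________
___@__________
___@__________
___@__________
___@@@@@______
______________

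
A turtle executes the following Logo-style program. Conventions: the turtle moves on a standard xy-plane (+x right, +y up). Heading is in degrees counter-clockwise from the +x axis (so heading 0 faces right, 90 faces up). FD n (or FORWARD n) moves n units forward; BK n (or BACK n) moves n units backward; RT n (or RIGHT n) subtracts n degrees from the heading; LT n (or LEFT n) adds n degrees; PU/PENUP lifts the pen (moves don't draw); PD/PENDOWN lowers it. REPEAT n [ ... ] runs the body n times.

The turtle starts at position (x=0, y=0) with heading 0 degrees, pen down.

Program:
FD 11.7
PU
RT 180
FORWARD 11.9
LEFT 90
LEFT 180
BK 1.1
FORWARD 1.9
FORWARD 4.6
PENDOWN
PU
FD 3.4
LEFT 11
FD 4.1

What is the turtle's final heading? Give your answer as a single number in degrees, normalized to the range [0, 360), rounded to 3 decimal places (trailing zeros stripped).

Answer: 101

Derivation:
Executing turtle program step by step:
Start: pos=(0,0), heading=0, pen down
FD 11.7: (0,0) -> (11.7,0) [heading=0, draw]
PU: pen up
RT 180: heading 0 -> 180
FD 11.9: (11.7,0) -> (-0.2,0) [heading=180, move]
LT 90: heading 180 -> 270
LT 180: heading 270 -> 90
BK 1.1: (-0.2,0) -> (-0.2,-1.1) [heading=90, move]
FD 1.9: (-0.2,-1.1) -> (-0.2,0.8) [heading=90, move]
FD 4.6: (-0.2,0.8) -> (-0.2,5.4) [heading=90, move]
PD: pen down
PU: pen up
FD 3.4: (-0.2,5.4) -> (-0.2,8.8) [heading=90, move]
LT 11: heading 90 -> 101
FD 4.1: (-0.2,8.8) -> (-0.982,12.825) [heading=101, move]
Final: pos=(-0.982,12.825), heading=101, 1 segment(s) drawn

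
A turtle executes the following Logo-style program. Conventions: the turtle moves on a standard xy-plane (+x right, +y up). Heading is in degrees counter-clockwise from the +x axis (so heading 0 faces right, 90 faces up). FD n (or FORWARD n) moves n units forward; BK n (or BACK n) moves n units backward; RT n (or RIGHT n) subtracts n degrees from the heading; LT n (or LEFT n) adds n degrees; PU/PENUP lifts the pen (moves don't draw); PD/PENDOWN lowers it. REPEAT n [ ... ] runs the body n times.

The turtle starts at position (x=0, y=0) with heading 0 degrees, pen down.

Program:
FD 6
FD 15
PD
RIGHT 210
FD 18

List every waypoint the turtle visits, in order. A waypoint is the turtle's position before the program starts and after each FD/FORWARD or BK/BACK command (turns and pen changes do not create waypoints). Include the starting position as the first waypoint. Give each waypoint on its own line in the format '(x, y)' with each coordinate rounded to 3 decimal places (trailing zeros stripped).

Answer: (0, 0)
(6, 0)
(21, 0)
(5.412, 9)

Derivation:
Executing turtle program step by step:
Start: pos=(0,0), heading=0, pen down
FD 6: (0,0) -> (6,0) [heading=0, draw]
FD 15: (6,0) -> (21,0) [heading=0, draw]
PD: pen down
RT 210: heading 0 -> 150
FD 18: (21,0) -> (5.412,9) [heading=150, draw]
Final: pos=(5.412,9), heading=150, 3 segment(s) drawn
Waypoints (4 total):
(0, 0)
(6, 0)
(21, 0)
(5.412, 9)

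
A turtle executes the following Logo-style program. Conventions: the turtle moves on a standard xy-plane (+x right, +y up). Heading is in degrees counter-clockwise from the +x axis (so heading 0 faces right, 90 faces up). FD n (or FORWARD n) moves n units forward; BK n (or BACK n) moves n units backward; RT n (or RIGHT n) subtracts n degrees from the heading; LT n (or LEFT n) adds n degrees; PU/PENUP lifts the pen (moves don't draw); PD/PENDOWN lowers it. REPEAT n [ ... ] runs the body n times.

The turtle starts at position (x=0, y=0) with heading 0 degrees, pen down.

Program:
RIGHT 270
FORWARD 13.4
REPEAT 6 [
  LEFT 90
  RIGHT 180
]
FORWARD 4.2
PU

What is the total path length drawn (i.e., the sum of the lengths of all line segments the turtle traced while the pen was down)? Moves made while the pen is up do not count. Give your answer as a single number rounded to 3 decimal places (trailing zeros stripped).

Executing turtle program step by step:
Start: pos=(0,0), heading=0, pen down
RT 270: heading 0 -> 90
FD 13.4: (0,0) -> (0,13.4) [heading=90, draw]
REPEAT 6 [
  -- iteration 1/6 --
  LT 90: heading 90 -> 180
  RT 180: heading 180 -> 0
  -- iteration 2/6 --
  LT 90: heading 0 -> 90
  RT 180: heading 90 -> 270
  -- iteration 3/6 --
  LT 90: heading 270 -> 0
  RT 180: heading 0 -> 180
  -- iteration 4/6 --
  LT 90: heading 180 -> 270
  RT 180: heading 270 -> 90
  -- iteration 5/6 --
  LT 90: heading 90 -> 180
  RT 180: heading 180 -> 0
  -- iteration 6/6 --
  LT 90: heading 0 -> 90
  RT 180: heading 90 -> 270
]
FD 4.2: (0,13.4) -> (0,9.2) [heading=270, draw]
PU: pen up
Final: pos=(0,9.2), heading=270, 2 segment(s) drawn

Segment lengths:
  seg 1: (0,0) -> (0,13.4), length = 13.4
  seg 2: (0,13.4) -> (0,9.2), length = 4.2
Total = 17.6

Answer: 17.6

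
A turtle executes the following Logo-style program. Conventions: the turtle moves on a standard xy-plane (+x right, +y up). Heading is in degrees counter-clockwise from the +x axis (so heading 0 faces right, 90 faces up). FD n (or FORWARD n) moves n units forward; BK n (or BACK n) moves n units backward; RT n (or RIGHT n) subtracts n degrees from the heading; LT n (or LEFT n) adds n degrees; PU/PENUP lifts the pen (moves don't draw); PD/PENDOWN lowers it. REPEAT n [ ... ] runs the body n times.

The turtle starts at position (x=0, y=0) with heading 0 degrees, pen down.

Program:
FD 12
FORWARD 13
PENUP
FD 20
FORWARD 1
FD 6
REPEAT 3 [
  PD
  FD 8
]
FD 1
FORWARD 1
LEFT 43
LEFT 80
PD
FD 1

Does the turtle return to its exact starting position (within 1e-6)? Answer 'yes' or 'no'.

Answer: no

Derivation:
Executing turtle program step by step:
Start: pos=(0,0), heading=0, pen down
FD 12: (0,0) -> (12,0) [heading=0, draw]
FD 13: (12,0) -> (25,0) [heading=0, draw]
PU: pen up
FD 20: (25,0) -> (45,0) [heading=0, move]
FD 1: (45,0) -> (46,0) [heading=0, move]
FD 6: (46,0) -> (52,0) [heading=0, move]
REPEAT 3 [
  -- iteration 1/3 --
  PD: pen down
  FD 8: (52,0) -> (60,0) [heading=0, draw]
  -- iteration 2/3 --
  PD: pen down
  FD 8: (60,0) -> (68,0) [heading=0, draw]
  -- iteration 3/3 --
  PD: pen down
  FD 8: (68,0) -> (76,0) [heading=0, draw]
]
FD 1: (76,0) -> (77,0) [heading=0, draw]
FD 1: (77,0) -> (78,0) [heading=0, draw]
LT 43: heading 0 -> 43
LT 80: heading 43 -> 123
PD: pen down
FD 1: (78,0) -> (77.455,0.839) [heading=123, draw]
Final: pos=(77.455,0.839), heading=123, 8 segment(s) drawn

Start position: (0, 0)
Final position: (77.455, 0.839)
Distance = 77.46; >= 1e-6 -> NOT closed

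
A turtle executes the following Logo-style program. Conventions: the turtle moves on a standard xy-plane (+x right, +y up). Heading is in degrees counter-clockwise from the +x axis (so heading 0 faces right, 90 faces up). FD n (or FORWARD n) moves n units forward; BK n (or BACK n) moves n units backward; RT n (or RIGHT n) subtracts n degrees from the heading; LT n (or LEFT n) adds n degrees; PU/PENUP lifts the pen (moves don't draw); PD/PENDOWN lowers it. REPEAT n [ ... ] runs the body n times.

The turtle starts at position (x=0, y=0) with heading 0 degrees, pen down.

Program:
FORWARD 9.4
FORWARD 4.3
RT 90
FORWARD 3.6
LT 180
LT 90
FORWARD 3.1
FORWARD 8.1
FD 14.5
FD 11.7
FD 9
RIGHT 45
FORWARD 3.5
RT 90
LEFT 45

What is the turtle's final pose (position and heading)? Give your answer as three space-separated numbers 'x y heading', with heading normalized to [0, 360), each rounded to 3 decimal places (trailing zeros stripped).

Executing turtle program step by step:
Start: pos=(0,0), heading=0, pen down
FD 9.4: (0,0) -> (9.4,0) [heading=0, draw]
FD 4.3: (9.4,0) -> (13.7,0) [heading=0, draw]
RT 90: heading 0 -> 270
FD 3.6: (13.7,0) -> (13.7,-3.6) [heading=270, draw]
LT 180: heading 270 -> 90
LT 90: heading 90 -> 180
FD 3.1: (13.7,-3.6) -> (10.6,-3.6) [heading=180, draw]
FD 8.1: (10.6,-3.6) -> (2.5,-3.6) [heading=180, draw]
FD 14.5: (2.5,-3.6) -> (-12,-3.6) [heading=180, draw]
FD 11.7: (-12,-3.6) -> (-23.7,-3.6) [heading=180, draw]
FD 9: (-23.7,-3.6) -> (-32.7,-3.6) [heading=180, draw]
RT 45: heading 180 -> 135
FD 3.5: (-32.7,-3.6) -> (-35.175,-1.125) [heading=135, draw]
RT 90: heading 135 -> 45
LT 45: heading 45 -> 90
Final: pos=(-35.175,-1.125), heading=90, 9 segment(s) drawn

Answer: -35.175 -1.125 90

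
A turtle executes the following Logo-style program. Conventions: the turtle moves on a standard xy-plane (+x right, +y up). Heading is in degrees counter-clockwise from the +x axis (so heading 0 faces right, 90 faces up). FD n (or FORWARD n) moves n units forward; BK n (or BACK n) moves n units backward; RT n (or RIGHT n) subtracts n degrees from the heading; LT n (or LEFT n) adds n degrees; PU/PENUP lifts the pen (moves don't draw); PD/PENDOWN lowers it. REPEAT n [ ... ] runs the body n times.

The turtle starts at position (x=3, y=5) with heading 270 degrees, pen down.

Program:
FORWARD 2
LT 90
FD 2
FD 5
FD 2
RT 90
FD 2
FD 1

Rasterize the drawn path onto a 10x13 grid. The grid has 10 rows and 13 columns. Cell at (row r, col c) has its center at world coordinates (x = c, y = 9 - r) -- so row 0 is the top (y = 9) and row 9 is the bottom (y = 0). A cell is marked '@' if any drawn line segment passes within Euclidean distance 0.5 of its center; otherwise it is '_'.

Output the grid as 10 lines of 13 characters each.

Segment 0: (3,5) -> (3,3)
Segment 1: (3,3) -> (5,3)
Segment 2: (5,3) -> (10,3)
Segment 3: (10,3) -> (12,3)
Segment 4: (12,3) -> (12,1)
Segment 5: (12,1) -> (12,-0)

Answer: _____________
_____________
_____________
_____________
___@_________
___@_________
___@@@@@@@@@@
____________@
____________@
____________@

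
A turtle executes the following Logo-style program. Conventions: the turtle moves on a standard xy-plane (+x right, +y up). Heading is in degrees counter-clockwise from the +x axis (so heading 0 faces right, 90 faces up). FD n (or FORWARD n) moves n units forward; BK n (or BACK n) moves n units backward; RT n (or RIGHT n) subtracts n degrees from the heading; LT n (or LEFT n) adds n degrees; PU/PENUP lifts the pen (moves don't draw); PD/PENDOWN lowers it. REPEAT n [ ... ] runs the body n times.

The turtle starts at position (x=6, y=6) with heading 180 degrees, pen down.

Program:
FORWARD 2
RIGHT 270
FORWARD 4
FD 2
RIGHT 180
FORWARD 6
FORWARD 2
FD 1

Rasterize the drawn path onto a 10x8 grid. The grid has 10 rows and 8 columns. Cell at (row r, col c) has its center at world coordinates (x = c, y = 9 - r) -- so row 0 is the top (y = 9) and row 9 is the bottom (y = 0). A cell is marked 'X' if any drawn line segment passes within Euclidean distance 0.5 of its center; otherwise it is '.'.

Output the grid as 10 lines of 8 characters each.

Answer: ....X...
....X...
....X...
....XXX.
....X...
....X...
....X...
....X...
....X...
....X...

Derivation:
Segment 0: (6,6) -> (4,6)
Segment 1: (4,6) -> (4,2)
Segment 2: (4,2) -> (4,0)
Segment 3: (4,0) -> (4,6)
Segment 4: (4,6) -> (4,8)
Segment 5: (4,8) -> (4,9)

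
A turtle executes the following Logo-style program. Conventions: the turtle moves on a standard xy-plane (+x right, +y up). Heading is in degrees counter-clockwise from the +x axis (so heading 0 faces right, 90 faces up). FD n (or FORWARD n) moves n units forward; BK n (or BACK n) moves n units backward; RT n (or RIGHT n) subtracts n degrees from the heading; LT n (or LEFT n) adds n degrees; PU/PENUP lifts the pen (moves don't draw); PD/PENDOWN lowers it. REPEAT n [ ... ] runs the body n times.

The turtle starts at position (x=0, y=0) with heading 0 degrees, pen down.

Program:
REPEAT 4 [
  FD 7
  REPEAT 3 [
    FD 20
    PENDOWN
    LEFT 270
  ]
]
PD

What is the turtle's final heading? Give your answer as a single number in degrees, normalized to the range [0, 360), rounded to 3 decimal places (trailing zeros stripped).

Answer: 0

Derivation:
Executing turtle program step by step:
Start: pos=(0,0), heading=0, pen down
REPEAT 4 [
  -- iteration 1/4 --
  FD 7: (0,0) -> (7,0) [heading=0, draw]
  REPEAT 3 [
    -- iteration 1/3 --
    FD 20: (7,0) -> (27,0) [heading=0, draw]
    PD: pen down
    LT 270: heading 0 -> 270
    -- iteration 2/3 --
    FD 20: (27,0) -> (27,-20) [heading=270, draw]
    PD: pen down
    LT 270: heading 270 -> 180
    -- iteration 3/3 --
    FD 20: (27,-20) -> (7,-20) [heading=180, draw]
    PD: pen down
    LT 270: heading 180 -> 90
  ]
  -- iteration 2/4 --
  FD 7: (7,-20) -> (7,-13) [heading=90, draw]
  REPEAT 3 [
    -- iteration 1/3 --
    FD 20: (7,-13) -> (7,7) [heading=90, draw]
    PD: pen down
    LT 270: heading 90 -> 0
    -- iteration 2/3 --
    FD 20: (7,7) -> (27,7) [heading=0, draw]
    PD: pen down
    LT 270: heading 0 -> 270
    -- iteration 3/3 --
    FD 20: (27,7) -> (27,-13) [heading=270, draw]
    PD: pen down
    LT 270: heading 270 -> 180
  ]
  -- iteration 3/4 --
  FD 7: (27,-13) -> (20,-13) [heading=180, draw]
  REPEAT 3 [
    -- iteration 1/3 --
    FD 20: (20,-13) -> (0,-13) [heading=180, draw]
    PD: pen down
    LT 270: heading 180 -> 90
    -- iteration 2/3 --
    FD 20: (0,-13) -> (0,7) [heading=90, draw]
    PD: pen down
    LT 270: heading 90 -> 0
    -- iteration 3/3 --
    FD 20: (0,7) -> (20,7) [heading=0, draw]
    PD: pen down
    LT 270: heading 0 -> 270
  ]
  -- iteration 4/4 --
  FD 7: (20,7) -> (20,0) [heading=270, draw]
  REPEAT 3 [
    -- iteration 1/3 --
    FD 20: (20,0) -> (20,-20) [heading=270, draw]
    PD: pen down
    LT 270: heading 270 -> 180
    -- iteration 2/3 --
    FD 20: (20,-20) -> (0,-20) [heading=180, draw]
    PD: pen down
    LT 270: heading 180 -> 90
    -- iteration 3/3 --
    FD 20: (0,-20) -> (0,0) [heading=90, draw]
    PD: pen down
    LT 270: heading 90 -> 0
  ]
]
PD: pen down
Final: pos=(0,0), heading=0, 16 segment(s) drawn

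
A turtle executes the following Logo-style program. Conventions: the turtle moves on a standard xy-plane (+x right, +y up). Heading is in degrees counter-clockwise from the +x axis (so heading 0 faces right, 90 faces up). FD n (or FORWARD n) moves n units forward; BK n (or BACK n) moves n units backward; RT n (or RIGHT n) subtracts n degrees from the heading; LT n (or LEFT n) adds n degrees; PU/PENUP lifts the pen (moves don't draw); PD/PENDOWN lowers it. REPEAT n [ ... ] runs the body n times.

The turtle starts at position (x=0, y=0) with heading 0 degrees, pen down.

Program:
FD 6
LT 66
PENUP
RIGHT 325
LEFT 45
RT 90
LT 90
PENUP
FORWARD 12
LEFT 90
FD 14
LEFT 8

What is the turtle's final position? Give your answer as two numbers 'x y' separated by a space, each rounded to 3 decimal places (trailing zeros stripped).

Executing turtle program step by step:
Start: pos=(0,0), heading=0, pen down
FD 6: (0,0) -> (6,0) [heading=0, draw]
LT 66: heading 0 -> 66
PU: pen up
RT 325: heading 66 -> 101
LT 45: heading 101 -> 146
RT 90: heading 146 -> 56
LT 90: heading 56 -> 146
PU: pen up
FD 12: (6,0) -> (-3.948,6.71) [heading=146, move]
LT 90: heading 146 -> 236
FD 14: (-3.948,6.71) -> (-11.777,-4.896) [heading=236, move]
LT 8: heading 236 -> 244
Final: pos=(-11.777,-4.896), heading=244, 1 segment(s) drawn

Answer: -11.777 -4.896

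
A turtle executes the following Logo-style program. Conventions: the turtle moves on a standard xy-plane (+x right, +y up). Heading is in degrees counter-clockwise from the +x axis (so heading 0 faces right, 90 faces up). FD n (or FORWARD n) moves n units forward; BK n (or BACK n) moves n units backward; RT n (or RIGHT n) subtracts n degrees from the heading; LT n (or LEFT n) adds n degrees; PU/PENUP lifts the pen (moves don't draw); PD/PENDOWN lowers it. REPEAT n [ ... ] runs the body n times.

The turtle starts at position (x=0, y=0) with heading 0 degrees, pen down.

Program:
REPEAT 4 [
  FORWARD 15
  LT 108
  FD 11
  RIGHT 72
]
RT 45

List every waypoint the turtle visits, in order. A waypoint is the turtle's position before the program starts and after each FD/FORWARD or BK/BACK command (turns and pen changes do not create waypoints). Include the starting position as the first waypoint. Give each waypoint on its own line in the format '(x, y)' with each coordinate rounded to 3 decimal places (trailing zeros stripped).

Answer: (0, 0)
(15, 0)
(11.601, 10.462)
(23.736, 19.278)
(14.837, 25.744)
(19.472, 40.01)
(8.472, 40.01)
(3.837, 54.276)
(-5.062, 47.81)

Derivation:
Executing turtle program step by step:
Start: pos=(0,0), heading=0, pen down
REPEAT 4 [
  -- iteration 1/4 --
  FD 15: (0,0) -> (15,0) [heading=0, draw]
  LT 108: heading 0 -> 108
  FD 11: (15,0) -> (11.601,10.462) [heading=108, draw]
  RT 72: heading 108 -> 36
  -- iteration 2/4 --
  FD 15: (11.601,10.462) -> (23.736,19.278) [heading=36, draw]
  LT 108: heading 36 -> 144
  FD 11: (23.736,19.278) -> (14.837,25.744) [heading=144, draw]
  RT 72: heading 144 -> 72
  -- iteration 3/4 --
  FD 15: (14.837,25.744) -> (19.472,40.01) [heading=72, draw]
  LT 108: heading 72 -> 180
  FD 11: (19.472,40.01) -> (8.472,40.01) [heading=180, draw]
  RT 72: heading 180 -> 108
  -- iteration 4/4 --
  FD 15: (8.472,40.01) -> (3.837,54.276) [heading=108, draw]
  LT 108: heading 108 -> 216
  FD 11: (3.837,54.276) -> (-5.062,47.81) [heading=216, draw]
  RT 72: heading 216 -> 144
]
RT 45: heading 144 -> 99
Final: pos=(-5.062,47.81), heading=99, 8 segment(s) drawn
Waypoints (9 total):
(0, 0)
(15, 0)
(11.601, 10.462)
(23.736, 19.278)
(14.837, 25.744)
(19.472, 40.01)
(8.472, 40.01)
(3.837, 54.276)
(-5.062, 47.81)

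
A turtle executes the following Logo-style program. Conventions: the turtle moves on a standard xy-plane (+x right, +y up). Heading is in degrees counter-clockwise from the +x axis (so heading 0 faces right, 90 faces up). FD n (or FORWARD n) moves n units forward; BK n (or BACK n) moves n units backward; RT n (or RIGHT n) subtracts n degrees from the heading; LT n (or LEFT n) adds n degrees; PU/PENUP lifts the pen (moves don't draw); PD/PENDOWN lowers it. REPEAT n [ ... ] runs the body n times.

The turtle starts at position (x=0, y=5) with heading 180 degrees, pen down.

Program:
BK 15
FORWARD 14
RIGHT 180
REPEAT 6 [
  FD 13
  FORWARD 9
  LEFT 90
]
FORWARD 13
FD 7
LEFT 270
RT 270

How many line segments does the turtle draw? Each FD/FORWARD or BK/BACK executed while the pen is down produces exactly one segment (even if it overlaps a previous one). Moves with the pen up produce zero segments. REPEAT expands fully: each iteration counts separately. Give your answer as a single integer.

Executing turtle program step by step:
Start: pos=(0,5), heading=180, pen down
BK 15: (0,5) -> (15,5) [heading=180, draw]
FD 14: (15,5) -> (1,5) [heading=180, draw]
RT 180: heading 180 -> 0
REPEAT 6 [
  -- iteration 1/6 --
  FD 13: (1,5) -> (14,5) [heading=0, draw]
  FD 9: (14,5) -> (23,5) [heading=0, draw]
  LT 90: heading 0 -> 90
  -- iteration 2/6 --
  FD 13: (23,5) -> (23,18) [heading=90, draw]
  FD 9: (23,18) -> (23,27) [heading=90, draw]
  LT 90: heading 90 -> 180
  -- iteration 3/6 --
  FD 13: (23,27) -> (10,27) [heading=180, draw]
  FD 9: (10,27) -> (1,27) [heading=180, draw]
  LT 90: heading 180 -> 270
  -- iteration 4/6 --
  FD 13: (1,27) -> (1,14) [heading=270, draw]
  FD 9: (1,14) -> (1,5) [heading=270, draw]
  LT 90: heading 270 -> 0
  -- iteration 5/6 --
  FD 13: (1,5) -> (14,5) [heading=0, draw]
  FD 9: (14,5) -> (23,5) [heading=0, draw]
  LT 90: heading 0 -> 90
  -- iteration 6/6 --
  FD 13: (23,5) -> (23,18) [heading=90, draw]
  FD 9: (23,18) -> (23,27) [heading=90, draw]
  LT 90: heading 90 -> 180
]
FD 13: (23,27) -> (10,27) [heading=180, draw]
FD 7: (10,27) -> (3,27) [heading=180, draw]
LT 270: heading 180 -> 90
RT 270: heading 90 -> 180
Final: pos=(3,27), heading=180, 16 segment(s) drawn
Segments drawn: 16

Answer: 16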